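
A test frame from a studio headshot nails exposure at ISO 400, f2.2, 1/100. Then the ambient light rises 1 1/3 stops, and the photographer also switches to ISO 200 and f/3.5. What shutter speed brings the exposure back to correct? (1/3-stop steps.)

1/50s

Scene light: 1 1/3 stops brighter.
ISO: 400 → 320 → 250 → 200 — 1 stop lower (darker).
Aperture: f/2.2 → f/2.5 → f/2.8 → f/3.2 → f/3.5 — 1 1/3 stops narrower (darker).
Net so far: 1 stop darker. Shutter speed: 1/100 → 1/80 → 1/60 → 1/50.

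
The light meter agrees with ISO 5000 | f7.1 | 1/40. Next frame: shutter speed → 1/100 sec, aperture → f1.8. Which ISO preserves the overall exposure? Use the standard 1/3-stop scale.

ISO 800

Shutter speed: 1/40 → 1/50 → 1/60 → 1/80 → 1/100 — 1 1/3 stops shorter (darker).
Aperture: f/7.1 → f/6.3 → f/5.6 → f/5 → f/4.5 → f/4 → f/3.5 → f/3.2 → f/2.8 → f/2.5 → f/2.2 → f/2 → f/1.8 — 4 stops larger aperture (brighter).
Net change so far: 2 2/3 stops brighter. Offset with the ISO: 5000 → 4000 → 3200 → 2500 → 2000 → 1600 → 1250 → 1000 → 800.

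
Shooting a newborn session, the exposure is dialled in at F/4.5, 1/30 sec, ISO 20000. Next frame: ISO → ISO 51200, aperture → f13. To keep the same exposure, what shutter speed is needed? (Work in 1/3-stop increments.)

ISO: 20000 → 25600 → 32000 → 40000 → 51200 — 1 1/3 stops raised (brighter).
Aperture: f/4.5 → f/5 → f/5.6 → f/6.3 → f/7.1 → f/8 → f/9 → f/10 → f/11 → f/13 — 3 stops narrower (darker).
Net change so far: 1 2/3 stops darker. Offset with the shutter speed: 1/30 → 1/25 → 1/20 → 1/15 → 1/13 → 1/10.

1/10s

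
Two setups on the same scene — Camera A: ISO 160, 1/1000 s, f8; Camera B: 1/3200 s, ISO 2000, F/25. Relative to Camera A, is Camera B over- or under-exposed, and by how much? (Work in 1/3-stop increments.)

1 1/3 stops darker

Aperture: f/8 → f/9 → f/10 → f/11 → f/13 → f/14 → f/16 → f/18 → f/20 → f/22 → f/25 — 3 1/3 stops stopped down (darker).
Shutter speed: 1/1000 → 1/1250 → 1/1600 → 1/2000 → 1/2500 → 1/3200 — 1 2/3 stops faster (darker).
ISO: 160 → 200 → 250 → 320 → 400 → 500 → 640 → 800 → 1000 → 1250 → 1600 → 2000 — 3 2/3 stops higher (brighter).
Net: −3 1/3 −1 2/3 +3 2/3 = −1 1/3 stops.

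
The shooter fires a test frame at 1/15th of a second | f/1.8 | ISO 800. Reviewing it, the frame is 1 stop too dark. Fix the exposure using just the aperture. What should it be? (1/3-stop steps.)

f/1.2

Underexposed by 1 stop → need 1 stop brighter.
Aperture: f/1.8 → f/1.6 → f/1.4 → f/1.2.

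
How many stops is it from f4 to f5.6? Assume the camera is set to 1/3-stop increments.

f/4 → f/4.5 → f/5 → f/5.6 — count the steps: 3 third-stops = 1 stop.

1 stop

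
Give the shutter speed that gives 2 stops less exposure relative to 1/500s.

Shutter speed: 1/500 → 1/1000 → 1/2000 — 2 stops shorter (darker).

1/2000s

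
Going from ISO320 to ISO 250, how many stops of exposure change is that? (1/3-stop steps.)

1/3 stop

320 → 250 — count the steps: 1 third-stops = 1/3 stop.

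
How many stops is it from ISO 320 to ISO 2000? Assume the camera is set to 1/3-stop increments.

2 2/3 stops

320 → 400 → 500 → 640 → 800 → 1000 → 1250 → 1600 → 2000 — count the steps: 8 third-stops = 2 2/3 stops.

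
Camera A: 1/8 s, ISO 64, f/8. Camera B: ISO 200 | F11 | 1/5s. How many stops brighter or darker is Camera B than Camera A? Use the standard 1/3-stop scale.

Aperture: f/8 → f/9 → f/10 → f/11 — 1 stop stopped down (darker).
Shutter speed: 1/8 → 1/6 → 1/5 — 2/3 stop slower (brighter).
ISO: 64 → 80 → 100 → 125 → 160 → 200 — 1 2/3 stops raised (brighter).
Net: −1 +2/3 +1 2/3 = +1 1/3 stops.

1 1/3 stops brighter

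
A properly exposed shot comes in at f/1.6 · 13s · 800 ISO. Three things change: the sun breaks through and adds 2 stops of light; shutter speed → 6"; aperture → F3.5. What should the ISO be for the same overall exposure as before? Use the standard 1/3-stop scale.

ISO 2000

Scene light: 2 stops brighter.
Shutter speed: 13 → 10 → 8 → 6 — 1 stop shorter (darker).
Aperture: f/1.6 → f/1.8 → f/2 → f/2.2 → f/2.5 → f/2.8 → f/3.2 → f/3.5 — 2 1/3 stops narrower (darker).
Net so far: 1 1/3 stops darker. ISO: 800 → 1000 → 1250 → 1600 → 2000.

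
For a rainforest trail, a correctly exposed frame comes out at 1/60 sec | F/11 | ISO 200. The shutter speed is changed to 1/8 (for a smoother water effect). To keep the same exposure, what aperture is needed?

Shutter speed: 1/60 → 1/30 → 1/15 → 1/8 — 3 stops slower (brighter).
Need 3 stops darker from the aperture: f/11 → f/16 → f/22 → f/32.

f/32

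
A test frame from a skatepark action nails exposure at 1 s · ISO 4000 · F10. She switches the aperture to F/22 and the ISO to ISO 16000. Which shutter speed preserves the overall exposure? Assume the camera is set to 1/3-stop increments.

Aperture: f/10 → f/11 → f/13 → f/14 → f/16 → f/18 → f/20 → f/22 — 2 1/3 stops narrower (darker).
ISO: 4000 → 5000 → 6400 → 8000 → 10000 → 12800 → 16000 — 2 stops higher (brighter).
Net change so far: 1/3 stop darker. Offset with the shutter speed: 1 → 1.3.

1.3 s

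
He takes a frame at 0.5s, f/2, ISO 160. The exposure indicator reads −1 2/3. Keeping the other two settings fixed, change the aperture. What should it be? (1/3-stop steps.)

f/1.1

Underexposed by 1 2/3 stops → need 1 2/3 stops brighter.
Aperture: f/2 → f/1.8 → f/1.6 → f/1.4 → f/1.2 → f/1.1.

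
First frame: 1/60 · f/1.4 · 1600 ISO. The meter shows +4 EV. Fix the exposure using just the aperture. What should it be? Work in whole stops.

f/5.6

Overexposed by 4 stops → need 4 stops darker.
Aperture: f/1.4 → f/2 → f/2.8 → f/4 → f/5.6.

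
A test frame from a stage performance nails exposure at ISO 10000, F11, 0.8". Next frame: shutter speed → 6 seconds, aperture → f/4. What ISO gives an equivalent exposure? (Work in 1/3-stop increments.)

ISO 160

Shutter speed: 0.8 → 1 → 1.3 → 1.6 → 2 → 2.5 → 3.2 → 4 → 5 → 6 — 3 stops longer (brighter).
Aperture: f/11 → f/10 → f/9 → f/8 → f/7.1 → f/6.3 → f/5.6 → f/5 → f/4.5 → f/4 — 3 stops opened up (brighter).
Net change so far: 6 stops brighter. Offset with the ISO: 10000 → 8000 → 6400 → 5000 → 4000 → 3200 → 2500 → 2000 → 1600 → 1250 → 1000 → 800 → 640 → 500 → 400 → 320 → 250 → 200 → 160.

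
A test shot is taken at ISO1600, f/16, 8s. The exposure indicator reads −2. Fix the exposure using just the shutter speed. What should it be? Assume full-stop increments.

Underexposed by 2 stops → need 2 stops brighter.
Shutter speed: 8 → 15 → 30.

30 s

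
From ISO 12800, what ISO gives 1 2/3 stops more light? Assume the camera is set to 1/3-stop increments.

ISO 40000

ISO: 12800 → 16000 → 20000 → 25600 → 32000 → 40000 — 1 2/3 stops raised (brighter).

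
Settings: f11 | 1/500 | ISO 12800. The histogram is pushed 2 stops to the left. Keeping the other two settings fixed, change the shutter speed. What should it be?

1/125s

Underexposed by 2 stops → need 2 stops brighter.
Shutter speed: 1/500 → 1/250 → 1/125.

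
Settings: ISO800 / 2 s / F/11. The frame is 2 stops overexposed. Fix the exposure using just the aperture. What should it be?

f/22

Overexposed by 2 stops → need 2 stops darker.
Aperture: f/11 → f/16 → f/22.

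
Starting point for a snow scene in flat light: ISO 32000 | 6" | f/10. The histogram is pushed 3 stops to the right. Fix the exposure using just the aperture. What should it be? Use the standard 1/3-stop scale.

Overexposed by 3 stops → need 3 stops darker.
Aperture: f/10 → f/11 → f/13 → f/14 → f/16 → f/18 → f/20 → f/22 → f/25 → f/29.

f/29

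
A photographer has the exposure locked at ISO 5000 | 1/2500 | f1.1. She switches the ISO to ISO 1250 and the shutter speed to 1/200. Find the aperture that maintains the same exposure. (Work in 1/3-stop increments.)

ISO: 5000 → 4000 → 3200 → 2500 → 2000 → 1600 → 1250 — 2 stops lower (darker).
Shutter speed: 1/2500 → 1/2000 → 1/1600 → 1/1250 → 1/1000 → 1/800 → 1/640 → 1/500 → 1/400 → 1/320 → 1/250 → 1/200 — 3 2/3 stops longer (brighter).
Net change so far: 1 2/3 stops brighter. Offset with the aperture: f/1.1 → f/1.2 → f/1.4 → f/1.6 → f/1.8 → f/2.

f/2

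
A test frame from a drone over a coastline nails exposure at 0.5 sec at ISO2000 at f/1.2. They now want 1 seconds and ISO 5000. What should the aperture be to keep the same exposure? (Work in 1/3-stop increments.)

f/2.8

Shutter speed: 0.5 → 0.6 → 0.8 → 1 — 1 stop slower (brighter).
ISO: 2000 → 2500 → 3200 → 4000 → 5000 — 1 1/3 stops raised (brighter).
Net change so far: 2 1/3 stops brighter. Offset with the aperture: f/1.2 → f/1.4 → f/1.6 → f/1.8 → f/2 → f/2.2 → f/2.5 → f/2.8.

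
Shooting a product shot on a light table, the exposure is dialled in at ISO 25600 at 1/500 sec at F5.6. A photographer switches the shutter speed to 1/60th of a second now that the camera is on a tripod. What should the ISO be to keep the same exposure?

Shutter speed: 1/500 → 1/250 → 1/125 → 1/60 — 3 stops slower (brighter).
Need 3 stops darker from the ISO: 25600 → 12800 → 6400 → 3200.

ISO 3200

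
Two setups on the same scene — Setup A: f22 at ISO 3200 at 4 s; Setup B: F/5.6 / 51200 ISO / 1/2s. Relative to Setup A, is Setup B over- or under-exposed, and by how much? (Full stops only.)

Aperture: f/22 → f/16 → f/11 → f/8 → f/5.6 — 4 stops opened up (brighter).
Shutter speed: 4 → 2 → 1 → 1/2 — 3 stops faster (darker).
ISO: 3200 → 6400 → 12800 → 25600 → 51200 — 4 stops higher (brighter).
Net: +4 −3 +4 = +5 stops.

5 stops brighter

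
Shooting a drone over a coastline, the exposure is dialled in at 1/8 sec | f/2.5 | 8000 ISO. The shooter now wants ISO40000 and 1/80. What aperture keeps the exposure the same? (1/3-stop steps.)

ISO: 8000 → 10000 → 12800 → 16000 → 20000 → 25600 → 32000 → 40000 — 2 1/3 stops raised (brighter).
Shutter speed: 1/8 → 1/10 → 1/13 → 1/15 → 1/20 → 1/25 → 1/30 → 1/40 → 1/50 → 1/60 → 1/80 — 3 1/3 stops faster (darker).
Net change so far: 1 stop darker. Offset with the aperture: f/2.5 → f/2.2 → f/2 → f/1.8.

f/1.8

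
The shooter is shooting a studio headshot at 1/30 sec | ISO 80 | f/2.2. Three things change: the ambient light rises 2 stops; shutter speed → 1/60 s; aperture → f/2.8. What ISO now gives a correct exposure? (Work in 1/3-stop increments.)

ISO 64

Scene light: 2 stops brighter.
Shutter speed: 1/30 → 1/40 → 1/50 → 1/60 — 1 stop shorter (darker).
Aperture: f/2.2 → f/2.5 → f/2.8 — 2/3 stop smaller aperture (darker).
Net so far: 1/3 stop brighter. ISO: 80 → 64.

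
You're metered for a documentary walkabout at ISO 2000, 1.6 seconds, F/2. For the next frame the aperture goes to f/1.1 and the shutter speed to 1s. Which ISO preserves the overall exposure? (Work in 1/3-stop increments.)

Aperture: f/2 → f/1.8 → f/1.6 → f/1.4 → f/1.2 → f/1.1 — 1 2/3 stops opened up (brighter).
Shutter speed: 1.6 → 1.3 → 1 — 2/3 stop shorter (darker).
Net change so far: 1 stop brighter. Offset with the ISO: 2000 → 1600 → 1250 → 1000.

ISO 1000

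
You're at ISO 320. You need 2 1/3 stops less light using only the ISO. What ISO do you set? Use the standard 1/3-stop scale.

ISO: 320 → 250 → 200 → 160 → 125 → 100 → 80 → 64 — 2 1/3 stops dropped (darker).

ISO 64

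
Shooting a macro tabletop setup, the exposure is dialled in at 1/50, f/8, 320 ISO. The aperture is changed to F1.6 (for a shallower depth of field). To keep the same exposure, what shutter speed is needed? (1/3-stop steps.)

Aperture: f/8 → f/7.1 → f/6.3 → f/5.6 → f/5 → f/4.5 → f/4 → f/3.5 → f/3.2 → f/2.8 → f/2.5 → f/2.2 → f/2 → f/1.8 → f/1.6 — 4 2/3 stops larger aperture (brighter).
Need 4 2/3 stops darker from the shutter speed: 1/50 → 1/60 → 1/80 → 1/100 → 1/125 → 1/160 → 1/200 → 1/250 → 1/320 → 1/400 → 1/500 → 1/640 → 1/800 → 1/1000 → 1/1250.

1/1250s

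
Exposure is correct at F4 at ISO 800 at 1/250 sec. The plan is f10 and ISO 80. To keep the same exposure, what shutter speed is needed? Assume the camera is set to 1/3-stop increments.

Aperture: f/4 → f/4.5 → f/5 → f/5.6 → f/6.3 → f/7.1 → f/8 → f/9 → f/10 — 2 2/3 stops stopped down (darker).
ISO: 800 → 640 → 500 → 400 → 320 → 250 → 200 → 160 → 125 → 100 → 80 — 3 1/3 stops dropped (darker).
Net change so far: 6 stops darker. Offset with the shutter speed: 1/250 → 1/200 → 1/160 → 1/125 → 1/100 → 1/80 → 1/60 → 1/50 → 1/40 → 1/30 → 1/25 → 1/20 → 1/15 → 1/13 → 1/10 → 1/8 → 1/6 → 1/5 → 1/4.

1/4s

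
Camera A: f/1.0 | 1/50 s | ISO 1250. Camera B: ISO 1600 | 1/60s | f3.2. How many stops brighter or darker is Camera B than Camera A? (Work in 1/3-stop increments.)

Aperture: f/1.0 → f/1.1 → f/1.2 → f/1.4 → f/1.6 → f/1.8 → f/2 → f/2.2 → f/2.5 → f/2.8 → f/3.2 — 3 1/3 stops smaller aperture (darker).
Shutter speed: 1/50 → 1/60 — 1/3 stop faster (darker).
ISO: 1250 → 1600 — 1/3 stop higher (brighter).
Net: −3 1/3 −1/3 +1/3 = −3 1/3 stops.

3 1/3 stops darker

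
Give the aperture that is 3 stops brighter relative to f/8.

f/2.8

Aperture: f/8 → f/5.6 → f/4 → f/2.8 — 3 stops wider (brighter).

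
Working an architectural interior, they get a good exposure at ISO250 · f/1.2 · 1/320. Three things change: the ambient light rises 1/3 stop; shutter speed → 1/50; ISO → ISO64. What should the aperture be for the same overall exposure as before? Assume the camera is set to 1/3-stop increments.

f/1.8

Scene light: 1/3 stop brighter.
Shutter speed: 1/320 → 1/250 → 1/200 → 1/160 → 1/125 → 1/100 → 1/80 → 1/60 → 1/50 — 2 2/3 stops slower (brighter).
ISO: 250 → 200 → 160 → 125 → 100 → 80 → 64 — 2 stops lower (darker).
Net so far: 1 stop brighter. Aperture: f/1.2 → f/1.4 → f/1.6 → f/1.8.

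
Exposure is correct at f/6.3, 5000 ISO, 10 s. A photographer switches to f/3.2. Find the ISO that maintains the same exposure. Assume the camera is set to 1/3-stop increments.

Aperture: f/6.3 → f/5.6 → f/5 → f/4.5 → f/4 → f/3.5 → f/3.2 — 2 stops wider (brighter).
Need 2 stops darker from the ISO: 5000 → 4000 → 3200 → 2500 → 2000 → 1600 → 1250.

ISO 1250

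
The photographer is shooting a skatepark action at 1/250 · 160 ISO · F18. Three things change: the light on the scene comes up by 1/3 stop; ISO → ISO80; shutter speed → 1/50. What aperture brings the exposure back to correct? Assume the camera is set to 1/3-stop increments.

Scene light: 1/3 stop brighter.
ISO: 160 → 125 → 100 → 80 — 1 stop dropped (darker).
Shutter speed: 1/250 → 1/200 → 1/160 → 1/125 → 1/100 → 1/80 → 1/60 → 1/50 — 2 1/3 stops longer (brighter).
Net so far: 1 2/3 stops brighter. Aperture: f/18 → f/20 → f/22 → f/25 → f/29 → f/32.

f/32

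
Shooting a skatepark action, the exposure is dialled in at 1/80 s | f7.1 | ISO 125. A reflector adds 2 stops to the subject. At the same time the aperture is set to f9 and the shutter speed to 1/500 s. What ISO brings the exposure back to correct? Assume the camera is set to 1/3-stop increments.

Scene light: 2 stops brighter.
Aperture: f/7.1 → f/8 → f/9 — 2/3 stop narrower (darker).
Shutter speed: 1/80 → 1/100 → 1/125 → 1/160 → 1/200 → 1/250 → 1/320 → 1/400 → 1/500 — 2 2/3 stops shorter (darker).
Net so far: 1 1/3 stops darker. ISO: 125 → 160 → 200 → 250 → 320.

ISO 320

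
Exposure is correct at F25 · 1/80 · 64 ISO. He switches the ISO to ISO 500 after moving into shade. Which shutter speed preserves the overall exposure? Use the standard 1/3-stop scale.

1/640s

ISO: 64 → 80 → 100 → 125 → 160 → 200 → 250 → 320 → 400 → 500 — 3 stops raised (brighter).
Need 3 stops darker from the shutter speed: 1/80 → 1/100 → 1/125 → 1/160 → 1/200 → 1/250 → 1/320 → 1/400 → 1/500 → 1/640.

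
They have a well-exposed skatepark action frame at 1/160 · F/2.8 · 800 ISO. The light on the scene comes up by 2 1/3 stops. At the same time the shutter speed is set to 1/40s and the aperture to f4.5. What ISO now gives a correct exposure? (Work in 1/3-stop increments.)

ISO 100

Scene light: 2 1/3 stops brighter.
Shutter speed: 1/160 → 1/125 → 1/100 → 1/80 → 1/60 → 1/50 → 1/40 — 2 stops slower (brighter).
Aperture: f/2.8 → f/3.2 → f/3.5 → f/4 → f/4.5 — 1 1/3 stops smaller aperture (darker).
Net so far: 3 stops brighter. ISO: 800 → 640 → 500 → 400 → 320 → 250 → 200 → 160 → 125 → 100.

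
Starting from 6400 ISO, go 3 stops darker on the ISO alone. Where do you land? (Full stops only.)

ISO: 6400 → 3200 → 1600 → 800 — 3 stops dropped (darker).

ISO 800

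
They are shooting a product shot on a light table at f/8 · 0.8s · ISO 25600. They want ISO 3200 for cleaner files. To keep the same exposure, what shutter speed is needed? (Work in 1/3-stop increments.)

6 s

ISO: 25600 → 20000 → 16000 → 12800 → 10000 → 8000 → 6400 → 5000 → 4000 → 3200 — 3 stops lower (darker).
Need 3 stops brighter from the shutter speed: 0.8 → 1 → 1.3 → 1.6 → 2 → 2.5 → 3.2 → 4 → 5 → 6.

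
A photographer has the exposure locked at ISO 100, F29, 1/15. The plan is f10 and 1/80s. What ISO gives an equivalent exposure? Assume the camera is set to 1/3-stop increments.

Aperture: f/29 → f/25 → f/22 → f/20 → f/18 → f/16 → f/14 → f/13 → f/11 → f/10 — 3 stops larger aperture (brighter).
Shutter speed: 1/15 → 1/20 → 1/25 → 1/30 → 1/40 → 1/50 → 1/60 → 1/80 — 2 1/3 stops shorter (darker).
Net change so far: 2/3 stop brighter. Offset with the ISO: 100 → 80 → 64.

ISO 64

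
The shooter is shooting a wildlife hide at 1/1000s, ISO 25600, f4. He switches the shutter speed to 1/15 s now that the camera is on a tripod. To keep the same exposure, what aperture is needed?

f/32

Shutter speed: 1/1000 → 1/500 → 1/250 → 1/125 → 1/60 → 1/30 → 1/15 — 6 stops slower (brighter).
Need 6 stops darker from the aperture: f/4 → f/5.6 → f/8 → f/11 → f/16 → f/22 → f/32.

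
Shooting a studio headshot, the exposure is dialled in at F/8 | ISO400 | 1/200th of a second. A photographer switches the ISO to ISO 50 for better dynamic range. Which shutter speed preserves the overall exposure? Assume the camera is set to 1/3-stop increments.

ISO: 400 → 320 → 250 → 200 → 160 → 125 → 100 → 80 → 64 → 50 — 3 stops lower (darker).
Need 3 stops brighter from the shutter speed: 1/200 → 1/160 → 1/125 → 1/100 → 1/80 → 1/60 → 1/50 → 1/40 → 1/30 → 1/25.

1/25s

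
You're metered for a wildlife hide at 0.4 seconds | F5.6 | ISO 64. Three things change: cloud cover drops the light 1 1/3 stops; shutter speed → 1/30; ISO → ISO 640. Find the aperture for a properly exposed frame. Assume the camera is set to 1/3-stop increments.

Scene light: 1 1/3 stops darker.
Shutter speed: 0.4 → 0.3 → 1/4 → 1/5 → 1/6 → 1/8 → 1/10 → 1/13 → 1/15 → 1/20 → 1/25 → 1/30 — 3 2/3 stops shorter (darker).
ISO: 64 → 80 → 100 → 125 → 160 → 200 → 250 → 320 → 400 → 500 → 640 — 3 1/3 stops higher (brighter).
Net so far: 1 2/3 stops darker. Aperture: f/5.6 → f/5 → f/4.5 → f/4 → f/3.5 → f/3.2.

f/3.2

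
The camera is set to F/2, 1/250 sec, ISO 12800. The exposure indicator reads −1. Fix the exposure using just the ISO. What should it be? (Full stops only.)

Underexposed by 1 stop → need 1 stop brighter.
ISO: 12800 → 25600.

ISO 25600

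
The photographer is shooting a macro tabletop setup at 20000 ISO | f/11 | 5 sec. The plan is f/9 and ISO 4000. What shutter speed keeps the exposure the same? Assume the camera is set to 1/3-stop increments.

15 s

Aperture: f/11 → f/10 → f/9 — 2/3 stop opened up (brighter).
ISO: 20000 → 16000 → 12800 → 10000 → 8000 → 6400 → 5000 → 4000 — 2 1/3 stops lower (darker).
Net change so far: 1 2/3 stops darker. Offset with the shutter speed: 5 → 6 → 8 → 10 → 13 → 15.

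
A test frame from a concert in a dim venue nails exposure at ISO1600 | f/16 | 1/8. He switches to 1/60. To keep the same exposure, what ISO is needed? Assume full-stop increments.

ISO 12800

Shutter speed: 1/8 → 1/15 → 1/30 → 1/60 — 3 stops faster (darker).
Need 3 stops brighter from the ISO: 1600 → 3200 → 6400 → 12800.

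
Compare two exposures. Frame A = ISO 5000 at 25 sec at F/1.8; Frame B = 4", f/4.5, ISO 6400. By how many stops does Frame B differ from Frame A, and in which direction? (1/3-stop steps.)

Aperture: f/1.8 → f/2 → f/2.2 → f/2.5 → f/2.8 → f/3.2 → f/3.5 → f/4 → f/4.5 — 2 2/3 stops narrower (darker).
Shutter speed: 25 → 20 → 15 → 13 → 10 → 8 → 6 → 5 → 4 — 2 2/3 stops faster (darker).
ISO: 5000 → 6400 — 1/3 stop higher (brighter).
Net: −2 2/3 −2 2/3 +1/3 = −5 stops.

5 stops darker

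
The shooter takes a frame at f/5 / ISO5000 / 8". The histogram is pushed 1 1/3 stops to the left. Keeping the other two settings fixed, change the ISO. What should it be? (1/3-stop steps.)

Underexposed by 1 1/3 stops → need 1 1/3 stops brighter.
ISO: 5000 → 6400 → 8000 → 10000 → 12800.

ISO 12800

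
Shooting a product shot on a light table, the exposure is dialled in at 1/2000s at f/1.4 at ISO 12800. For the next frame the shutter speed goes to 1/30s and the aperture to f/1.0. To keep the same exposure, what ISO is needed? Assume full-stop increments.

Shutter speed: 1/2000 → 1/1000 → 1/500 → 1/250 → 1/125 → 1/60 → 1/30 — 6 stops longer (brighter).
Aperture: f/1.4 → f/1.0 — 1 stop larger aperture (brighter).
Net change so far: 7 stops brighter. Offset with the ISO: 12800 → 6400 → 3200 → 1600 → 800 → 400 → 200 → 100.

ISO 100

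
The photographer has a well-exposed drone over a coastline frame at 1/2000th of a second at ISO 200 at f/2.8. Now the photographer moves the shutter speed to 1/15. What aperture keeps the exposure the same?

f/32

Shutter speed: 1/2000 → 1/1000 → 1/500 → 1/250 → 1/125 → 1/60 → 1/30 → 1/15 — 7 stops longer (brighter).
Need 7 stops darker from the aperture: f/2.8 → f/4 → f/5.6 → f/8 → f/11 → f/16 → f/22 → f/32.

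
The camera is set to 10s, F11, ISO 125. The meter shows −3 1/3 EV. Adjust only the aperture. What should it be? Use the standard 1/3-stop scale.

f/3.5

Underexposed by 3 1/3 stops → need 3 1/3 stops brighter.
Aperture: f/11 → f/10 → f/9 → f/8 → f/7.1 → f/6.3 → f/5.6 → f/5 → f/4.5 → f/4 → f/3.5.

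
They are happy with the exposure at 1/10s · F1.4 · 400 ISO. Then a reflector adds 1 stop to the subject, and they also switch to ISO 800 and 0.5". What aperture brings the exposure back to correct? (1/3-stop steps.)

Scene light: 1 stop brighter.
ISO: 400 → 500 → 640 → 800 — 1 stop raised (brighter).
Shutter speed: 1/10 → 1/8 → 1/6 → 1/5 → 1/4 → 0.3 → 0.4 → 0.5 — 2 1/3 stops longer (brighter).
Net so far: 4 1/3 stops brighter. Aperture: f/1.4 → f/1.6 → f/1.8 → f/2 → f/2.2 → f/2.5 → f/2.8 → f/3.2 → f/3.5 → f/4 → f/4.5 → f/5 → f/5.6 → f/6.3.

f/6.3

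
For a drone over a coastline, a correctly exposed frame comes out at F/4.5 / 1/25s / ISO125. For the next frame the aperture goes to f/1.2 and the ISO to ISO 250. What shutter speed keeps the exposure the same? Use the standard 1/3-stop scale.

Aperture: f/4.5 → f/4 → f/3.5 → f/3.2 → f/2.8 → f/2.5 → f/2.2 → f/2 → f/1.8 → f/1.6 → f/1.4 → f/1.2 — 3 2/3 stops opened up (brighter).
ISO: 125 → 160 → 200 → 250 — 1 stop raised (brighter).
Net change so far: 4 2/3 stops brighter. Offset with the shutter speed: 1/25 → 1/30 → 1/40 → 1/50 → 1/60 → 1/80 → 1/100 → 1/125 → 1/160 → 1/200 → 1/250 → 1/320 → 1/400 → 1/500 → 1/640.

1/640s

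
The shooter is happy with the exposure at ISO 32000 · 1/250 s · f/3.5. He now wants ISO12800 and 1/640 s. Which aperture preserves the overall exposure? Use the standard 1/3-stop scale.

f/1.4

ISO: 32000 → 25600 → 20000 → 16000 → 12800 — 1 1/3 stops lower (darker).
Shutter speed: 1/250 → 1/320 → 1/400 → 1/500 → 1/640 — 1 1/3 stops shorter (darker).
Net change so far: 2 2/3 stops darker. Offset with the aperture: f/3.5 → f/3.2 → f/2.8 → f/2.5 → f/2.2 → f/2 → f/1.8 → f/1.6 → f/1.4.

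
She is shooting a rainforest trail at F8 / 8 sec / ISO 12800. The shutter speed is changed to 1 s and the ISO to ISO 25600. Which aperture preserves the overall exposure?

Shutter speed: 8 → 4 → 2 → 1 — 3 stops shorter (darker).
ISO: 12800 → 25600 — 1 stop raised (brighter).
Net change so far: 2 stops darker. Offset with the aperture: f/8 → f/5.6 → f/4.

f/4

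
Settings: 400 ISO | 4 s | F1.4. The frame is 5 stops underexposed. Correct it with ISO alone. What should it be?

ISO 12800

Underexposed by 5 stops → need 5 stops brighter.
ISO: 400 → 800 → 1600 → 3200 → 6400 → 12800.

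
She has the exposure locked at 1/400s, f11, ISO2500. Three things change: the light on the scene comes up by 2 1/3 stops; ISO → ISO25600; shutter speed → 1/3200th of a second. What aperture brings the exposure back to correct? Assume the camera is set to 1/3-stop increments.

f/29

Scene light: 2 1/3 stops brighter.
ISO: 2500 → 3200 → 4000 → 5000 → 6400 → 8000 → 10000 → 12800 → 16000 → 20000 → 25600 — 3 1/3 stops higher (brighter).
Shutter speed: 1/400 → 1/500 → 1/640 → 1/800 → 1/1000 → 1/1250 → 1/1600 → 1/2000 → 1/2500 → 1/3200 — 3 stops shorter (darker).
Net so far: 2 2/3 stops brighter. Aperture: f/11 → f/13 → f/14 → f/16 → f/18 → f/20 → f/22 → f/25 → f/29.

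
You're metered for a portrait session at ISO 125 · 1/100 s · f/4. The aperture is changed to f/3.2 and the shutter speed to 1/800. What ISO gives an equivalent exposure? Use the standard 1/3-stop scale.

ISO 640

Aperture: f/4 → f/3.5 → f/3.2 — 2/3 stop opened up (brighter).
Shutter speed: 1/100 → 1/125 → 1/160 → 1/200 → 1/250 → 1/320 → 1/400 → 1/500 → 1/640 → 1/800 — 3 stops shorter (darker).
Net change so far: 2 1/3 stops darker. Offset with the ISO: 125 → 160 → 200 → 250 → 320 → 400 → 500 → 640.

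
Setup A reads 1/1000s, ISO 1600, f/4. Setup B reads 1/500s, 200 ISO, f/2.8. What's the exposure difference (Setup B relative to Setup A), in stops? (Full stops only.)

Aperture: f/4 → f/2.8 — 1 stop opened up (brighter).
Shutter speed: 1/1000 → 1/500 — 1 stop slower (brighter).
ISO: 1600 → 800 → 400 → 200 — 3 stops dropped (darker).
Net: +1 +1 −3 = −1 stop.

1 stop darker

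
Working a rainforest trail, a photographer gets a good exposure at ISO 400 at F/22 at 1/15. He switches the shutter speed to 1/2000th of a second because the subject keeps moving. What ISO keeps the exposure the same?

ISO 51200

Shutter speed: 1/15 → 1/30 → 1/60 → 1/125 → 1/250 → 1/500 → 1/1000 → 1/2000 — 7 stops faster (darker).
Need 7 stops brighter from the ISO: 400 → 800 → 1600 → 3200 → 6400 → 12800 → 25600 → 51200.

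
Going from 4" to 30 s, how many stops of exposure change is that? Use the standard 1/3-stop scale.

3 stops

4 → 5 → 6 → 8 → 10 → 13 → 15 → 20 → 25 → 30 — count the steps: 9 third-stops = 3 stops.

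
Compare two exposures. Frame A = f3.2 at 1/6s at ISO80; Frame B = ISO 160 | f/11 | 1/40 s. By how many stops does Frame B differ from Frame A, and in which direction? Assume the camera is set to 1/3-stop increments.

Aperture: f/3.2 → f/3.5 → f/4 → f/4.5 → f/5 → f/5.6 → f/6.3 → f/7.1 → f/8 → f/9 → f/10 → f/11 — 3 2/3 stops smaller aperture (darker).
Shutter speed: 1/6 → 1/8 → 1/10 → 1/13 → 1/15 → 1/20 → 1/25 → 1/30 → 1/40 — 2 2/3 stops shorter (darker).
ISO: 80 → 100 → 125 → 160 — 1 stop raised (brighter).
Net: −3 2/3 −2 2/3 +1 = −5 1/3 stops.

5 1/3 stops darker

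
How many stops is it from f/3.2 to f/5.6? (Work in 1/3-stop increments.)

f/3.2 → f/3.5 → f/4 → f/4.5 → f/5 → f/5.6 — count the steps: 5 third-stops = 1 2/3 stops.

1 2/3 stops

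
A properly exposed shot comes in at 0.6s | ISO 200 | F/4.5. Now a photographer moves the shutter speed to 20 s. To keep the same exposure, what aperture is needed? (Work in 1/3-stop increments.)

f/25

Shutter speed: 0.6 → 0.8 → 1 → 1.3 → 1.6 → 2 → 2.5 → 3.2 → 4 → 5 → 6 → 8 → 10 → 13 → 15 → 20 — 5 stops longer (brighter).
Need 5 stops darker from the aperture: f/4.5 → f/5 → f/5.6 → f/6.3 → f/7.1 → f/8 → f/9 → f/10 → f/11 → f/13 → f/14 → f/16 → f/18 → f/20 → f/22 → f/25.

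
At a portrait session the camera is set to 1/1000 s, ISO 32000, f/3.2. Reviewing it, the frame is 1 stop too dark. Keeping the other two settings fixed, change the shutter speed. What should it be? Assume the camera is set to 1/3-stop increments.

Underexposed by 1 stop → need 1 stop brighter.
Shutter speed: 1/1000 → 1/800 → 1/640 → 1/500.

1/500s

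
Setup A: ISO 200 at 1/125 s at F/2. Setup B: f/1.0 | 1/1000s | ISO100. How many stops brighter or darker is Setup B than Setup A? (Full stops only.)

2 stops darker

Aperture: f/2 → f/1.4 → f/1.0 — 2 stops opened up (brighter).
Shutter speed: 1/125 → 1/250 → 1/500 → 1/1000 — 3 stops shorter (darker).
ISO: 200 → 100 — 1 stop dropped (darker).
Net: +2 −3 −1 = −2 stops.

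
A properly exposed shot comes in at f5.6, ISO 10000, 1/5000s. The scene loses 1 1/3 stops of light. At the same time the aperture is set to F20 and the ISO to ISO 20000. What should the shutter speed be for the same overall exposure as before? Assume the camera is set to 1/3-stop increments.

1/320s

Scene light: 1 1/3 stops darker.
Aperture: f/5.6 → f/6.3 → f/7.1 → f/8 → f/9 → f/10 → f/11 → f/13 → f/14 → f/16 → f/18 → f/20 — 3 2/3 stops stopped down (darker).
ISO: 10000 → 12800 → 16000 → 20000 — 1 stop raised (brighter).
Net so far: 4 stops darker. Shutter speed: 1/5000 → 1/4000 → 1/3200 → 1/2500 → 1/2000 → 1/1600 → 1/1250 → 1/1000 → 1/800 → 1/640 → 1/500 → 1/400 → 1/320.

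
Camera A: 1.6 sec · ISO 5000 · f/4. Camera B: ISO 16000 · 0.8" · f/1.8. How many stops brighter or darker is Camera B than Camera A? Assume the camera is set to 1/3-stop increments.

3 stops brighter

Aperture: f/4 → f/3.5 → f/3.2 → f/2.8 → f/2.5 → f/2.2 → f/2 → f/1.8 — 2 1/3 stops wider (brighter).
Shutter speed: 1.6 → 1.3 → 1 → 0.8 — 1 stop faster (darker).
ISO: 5000 → 6400 → 8000 → 10000 → 12800 → 16000 — 1 2/3 stops raised (brighter).
Net: +2 1/3 −1 +1 2/3 = +3 stops.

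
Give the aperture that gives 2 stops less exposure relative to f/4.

f/8

Aperture: f/4 → f/5.6 → f/8 — 2 stops stopped down (darker).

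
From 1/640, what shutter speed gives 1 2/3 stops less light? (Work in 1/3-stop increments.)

Shutter speed: 1/640 → 1/800 → 1/1000 → 1/1250 → 1/1600 → 1/2000 — 1 2/3 stops shorter (darker).

1/2000s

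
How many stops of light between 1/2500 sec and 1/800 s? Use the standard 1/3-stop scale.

1/2500 → 1/2000 → 1/1600 → 1/1250 → 1/1000 → 1/800 — count the steps: 5 third-stops = 1 2/3 stops.

1 2/3 stops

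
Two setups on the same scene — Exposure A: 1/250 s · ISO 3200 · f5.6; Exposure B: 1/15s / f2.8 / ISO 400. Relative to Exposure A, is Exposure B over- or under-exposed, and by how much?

3 stops brighter

Aperture: f/5.6 → f/4 → f/2.8 — 2 stops opened up (brighter).
Shutter speed: 1/250 → 1/125 → 1/60 → 1/30 → 1/15 — 4 stops longer (brighter).
ISO: 3200 → 1600 → 800 → 400 — 3 stops dropped (darker).
Net: +2 +4 −3 = +3 stops.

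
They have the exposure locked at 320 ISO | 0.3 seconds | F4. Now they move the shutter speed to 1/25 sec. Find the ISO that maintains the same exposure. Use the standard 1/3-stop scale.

ISO 2500

Shutter speed: 0.3 → 1/4 → 1/5 → 1/6 → 1/8 → 1/10 → 1/13 → 1/15 → 1/20 → 1/25 — 3 stops shorter (darker).
Need 3 stops brighter from the ISO: 320 → 400 → 500 → 640 → 800 → 1000 → 1250 → 1600 → 2000 → 2500.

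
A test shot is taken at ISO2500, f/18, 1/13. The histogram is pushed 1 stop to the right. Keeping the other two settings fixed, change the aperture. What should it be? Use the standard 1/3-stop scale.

Overexposed by 1 stop → need 1 stop darker.
Aperture: f/18 → f/20 → f/22 → f/25.

f/25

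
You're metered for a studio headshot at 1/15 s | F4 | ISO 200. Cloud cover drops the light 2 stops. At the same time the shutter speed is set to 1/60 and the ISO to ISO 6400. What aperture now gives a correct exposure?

Scene light: 2 stops darker.
Shutter speed: 1/15 → 1/30 → 1/60 — 2 stops faster (darker).
ISO: 200 → 400 → 800 → 1600 → 3200 → 6400 — 5 stops higher (brighter).
Net so far: 1 stop brighter. Aperture: f/4 → f/5.6.

f/5.6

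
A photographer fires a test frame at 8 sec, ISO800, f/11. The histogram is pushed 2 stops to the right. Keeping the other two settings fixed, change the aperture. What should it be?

Overexposed by 2 stops → need 2 stops darker.
Aperture: f/11 → f/16 → f/22.

f/22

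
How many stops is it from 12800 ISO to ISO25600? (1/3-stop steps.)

12800 → 16000 → 20000 → 25600 — count the steps: 3 third-stops = 1 stop.

1 stop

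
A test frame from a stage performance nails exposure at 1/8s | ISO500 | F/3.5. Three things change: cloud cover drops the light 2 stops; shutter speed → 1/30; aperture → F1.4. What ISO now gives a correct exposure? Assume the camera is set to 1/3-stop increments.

ISO 1250

Scene light: 2 stops darker.
Shutter speed: 1/8 → 1/10 → 1/13 → 1/15 → 1/20 → 1/25 → 1/30 — 2 stops shorter (darker).
Aperture: f/3.5 → f/3.2 → f/2.8 → f/2.5 → f/2.2 → f/2 → f/1.8 → f/1.6 → f/1.4 — 2 2/3 stops larger aperture (brighter).
Net so far: 1 1/3 stops darker. ISO: 500 → 640 → 800 → 1000 → 1250.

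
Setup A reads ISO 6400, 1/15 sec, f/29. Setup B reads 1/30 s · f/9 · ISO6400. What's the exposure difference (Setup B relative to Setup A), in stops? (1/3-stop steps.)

2 1/3 stops brighter

Aperture: f/29 → f/25 → f/22 → f/20 → f/18 → f/16 → f/14 → f/13 → f/11 → f/10 → f/9 — 3 1/3 stops wider (brighter).
Shutter speed: 1/15 → 1/20 → 1/25 → 1/30 — 1 stop shorter (darker).
ISO: unchanged.
Net: +3 1/3 −1 = +2 1/3 stops.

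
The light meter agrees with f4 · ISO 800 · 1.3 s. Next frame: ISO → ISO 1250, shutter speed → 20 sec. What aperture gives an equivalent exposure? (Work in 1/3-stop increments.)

ISO: 800 → 1000 → 1250 — 2/3 stop raised (brighter).
Shutter speed: 1.3 → 1.6 → 2 → 2.5 → 3.2 → 4 → 5 → 6 → 8 → 10 → 13 → 15 → 20 — 4 stops slower (brighter).
Net change so far: 4 2/3 stops brighter. Offset with the aperture: f/4 → f/4.5 → f/5 → f/5.6 → f/6.3 → f/7.1 → f/8 → f/9 → f/10 → f/11 → f/13 → f/14 → f/16 → f/18 → f/20.

f/20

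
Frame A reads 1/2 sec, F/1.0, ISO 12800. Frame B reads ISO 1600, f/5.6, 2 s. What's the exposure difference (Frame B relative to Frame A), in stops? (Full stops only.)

6 stops darker

Aperture: f/1.0 → f/1.4 → f/2 → f/2.8 → f/4 → f/5.6 — 5 stops stopped down (darker).
Shutter speed: 1/2 → 1 → 2 — 2 stops slower (brighter).
ISO: 12800 → 6400 → 3200 → 1600 — 3 stops dropped (darker).
Net: −5 +2 −3 = −6 stops.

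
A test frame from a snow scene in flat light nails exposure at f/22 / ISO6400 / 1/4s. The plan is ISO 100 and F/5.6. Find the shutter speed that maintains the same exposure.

ISO: 6400 → 3200 → 1600 → 800 → 400 → 200 → 100 — 6 stops dropped (darker).
Aperture: f/22 → f/16 → f/11 → f/8 → f/5.6 — 4 stops larger aperture (brighter).
Net change so far: 2 stops darker. Offset with the shutter speed: 1/4 → 1/2 → 1.

1 s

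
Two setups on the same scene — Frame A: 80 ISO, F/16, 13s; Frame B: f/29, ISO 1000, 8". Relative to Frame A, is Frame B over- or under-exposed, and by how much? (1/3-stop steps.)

Aperture: f/16 → f/18 → f/20 → f/22 → f/25 → f/29 — 1 2/3 stops narrower (darker).
Shutter speed: 13 → 10 → 8 — 2/3 stop shorter (darker).
ISO: 80 → 100 → 125 → 160 → 200 → 250 → 320 → 400 → 500 → 640 → 800 → 1000 — 3 2/3 stops raised (brighter).
Net: −1 2/3 −2/3 +3 2/3 = +1 1/3 stops.

1 1/3 stops brighter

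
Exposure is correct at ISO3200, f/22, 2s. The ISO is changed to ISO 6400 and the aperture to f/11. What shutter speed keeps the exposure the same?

ISO: 3200 → 6400 — 1 stop raised (brighter).
Aperture: f/22 → f/16 → f/11 — 2 stops wider (brighter).
Net change so far: 3 stops brighter. Offset with the shutter speed: 2 → 1 → 1/2 → 1/4.

1/4s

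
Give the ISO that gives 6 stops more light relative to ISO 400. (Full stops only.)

ISO 25600

ISO: 400 → 800 → 1600 → 3200 → 6400 → 12800 → 25600 — 6 stops higher (brighter).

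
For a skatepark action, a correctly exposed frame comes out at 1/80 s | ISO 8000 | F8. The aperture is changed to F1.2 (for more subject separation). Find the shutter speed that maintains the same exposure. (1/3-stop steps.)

1/3200s

Aperture: f/8 → f/7.1 → f/6.3 → f/5.6 → f/5 → f/4.5 → f/4 → f/3.5 → f/3.2 → f/2.8 → f/2.5 → f/2.2 → f/2 → f/1.8 → f/1.6 → f/1.4 → f/1.2 — 5 1/3 stops wider (brighter).
Need 5 1/3 stops darker from the shutter speed: 1/80 → 1/100 → 1/125 → 1/160 → 1/200 → 1/250 → 1/320 → 1/400 → 1/500 → 1/640 → 1/800 → 1/1000 → 1/1250 → 1/1600 → 1/2000 → 1/2500 → 1/3200.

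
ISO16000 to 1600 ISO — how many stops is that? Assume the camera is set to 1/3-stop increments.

16000 → 12800 → 10000 → 8000 → 6400 → 5000 → 4000 → 3200 → 2500 → 2000 → 1600 — count the steps: 10 third-stops = 3 1/3 stops.

3 1/3 stops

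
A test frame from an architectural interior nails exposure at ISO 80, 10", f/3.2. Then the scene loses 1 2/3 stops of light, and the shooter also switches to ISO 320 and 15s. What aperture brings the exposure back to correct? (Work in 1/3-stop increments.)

f/4.5

Scene light: 1 2/3 stops darker.
ISO: 80 → 100 → 125 → 160 → 200 → 250 → 320 — 2 stops raised (brighter).
Shutter speed: 10 → 13 → 15 — 2/3 stop slower (brighter).
Net so far: 1 stop brighter. Aperture: f/3.2 → f/3.5 → f/4 → f/4.5.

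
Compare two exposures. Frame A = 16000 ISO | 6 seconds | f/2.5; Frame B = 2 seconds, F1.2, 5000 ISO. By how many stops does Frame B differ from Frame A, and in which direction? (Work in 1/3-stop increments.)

1 1/3 stops darker

Aperture: f/2.5 → f/2.2 → f/2 → f/1.8 → f/1.6 → f/1.4 → f/1.2 — 2 stops larger aperture (brighter).
Shutter speed: 6 → 5 → 4 → 3.2 → 2.5 → 2 — 1 2/3 stops faster (darker).
ISO: 16000 → 12800 → 10000 → 8000 → 6400 → 5000 — 1 2/3 stops dropped (darker).
Net: +2 −1 2/3 −1 2/3 = −1 1/3 stops.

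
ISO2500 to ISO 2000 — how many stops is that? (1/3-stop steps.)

1/3 stop

2500 → 2000 — count the steps: 1 third-stops = 1/3 stop.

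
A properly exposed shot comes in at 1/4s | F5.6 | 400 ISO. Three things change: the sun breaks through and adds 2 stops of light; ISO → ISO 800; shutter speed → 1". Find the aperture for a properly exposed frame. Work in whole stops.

Scene light: 2 stops brighter.
ISO: 400 → 800 — 1 stop raised (brighter).
Shutter speed: 1/4 → 1/2 → 1 — 2 stops slower (brighter).
Net so far: 5 stops brighter. Aperture: f/5.6 → f/8 → f/11 → f/16 → f/22 → f/32.

f/32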